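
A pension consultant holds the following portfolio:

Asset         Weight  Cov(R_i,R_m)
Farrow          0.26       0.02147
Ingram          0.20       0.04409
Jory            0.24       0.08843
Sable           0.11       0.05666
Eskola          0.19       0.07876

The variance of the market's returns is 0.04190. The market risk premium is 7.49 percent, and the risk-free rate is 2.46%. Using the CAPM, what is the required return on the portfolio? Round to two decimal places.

12.62%

β_Farrow = 0.02147 / 0.04190 = 0.5124
β_Ingram = 0.04409 / 0.04190 = 1.0523
β_Jory = 0.08843 / 0.04190 = 2.1105
β_Sable = 0.05666 / 0.04190 = 1.3523
β_Eskola = 0.07876 / 0.04190 = 1.8797
β_P = Σ w_i β_i = 0.26×0.5124 + 0.20×1.0523 + 0.24×2.1105 + 0.11×1.3523 + 0.19×1.8797 = 1.3561
E(R_P) = R_f + β_P × MRP = 2.46% + 1.3561 × 7.49% = 12.62%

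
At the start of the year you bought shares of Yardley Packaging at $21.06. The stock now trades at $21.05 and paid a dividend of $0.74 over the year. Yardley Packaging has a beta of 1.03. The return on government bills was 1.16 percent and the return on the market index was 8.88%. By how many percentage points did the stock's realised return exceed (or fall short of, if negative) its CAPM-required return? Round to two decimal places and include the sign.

-5.65%

Realised HPR = (P1 + D1 − P0) / P0 = (21.05 + 0.74 − 21.06) / 21.06 = 0.73 / 21.06 = 3.4663%
MRP = 8.88% − 1.16% = 7.72%
CAPM required = R_f + β·MRP = 1.16% + 1.03 × 7.72% = 9.1116%
α = realised − required = 3.4663% − 9.1116% = -5.65%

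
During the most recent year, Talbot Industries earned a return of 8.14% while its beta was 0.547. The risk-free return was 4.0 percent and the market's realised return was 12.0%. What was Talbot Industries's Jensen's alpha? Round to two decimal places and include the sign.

-0.24%

Market excess return = 12.0% − 4.0% = 8.00%
CAPM benchmark = R_f + β(R_m − R_f) = 4.0% + 0.547 × 8.0% = 8.3760%
α = actual − benchmark = 8.14% − 8.3760% = -0.24%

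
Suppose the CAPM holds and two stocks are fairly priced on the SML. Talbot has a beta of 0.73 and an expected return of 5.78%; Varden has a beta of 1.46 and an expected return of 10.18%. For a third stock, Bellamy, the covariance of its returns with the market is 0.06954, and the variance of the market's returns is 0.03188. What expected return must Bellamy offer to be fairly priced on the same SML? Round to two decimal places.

14.53%

MRP = (10.18% − 5.78%) / (1.46 − 0.73) = 6.0274%
R_f = 5.78% − 0.73 × 6.0274% = 1.3800%
β_Bellamy = Cov / Var(R_m) = 0.06954 / 0.03188 = 2.1813
E(R_Bellamy) = R_f + β × MRP = 1.3800% + 2.1813 × 6.0274% = 14.53%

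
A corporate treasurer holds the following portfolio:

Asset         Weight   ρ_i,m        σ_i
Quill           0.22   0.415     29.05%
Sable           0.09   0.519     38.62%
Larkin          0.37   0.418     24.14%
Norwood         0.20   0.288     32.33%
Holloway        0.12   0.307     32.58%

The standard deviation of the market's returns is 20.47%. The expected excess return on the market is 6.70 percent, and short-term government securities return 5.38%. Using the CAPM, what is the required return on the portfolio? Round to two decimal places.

β_Quill = 0.415 × 29.05% / 20.47% = 0.5889
β_Sable = 0.519 × 38.62% / 20.47% = 0.9792
β_Larkin = 0.418 × 24.14% / 20.47% = 0.4929
β_Norwood = 0.288 × 32.33% / 20.47% = 0.4549
β_Holloway = 0.307 × 32.58% / 20.47% = 0.4886
β_P = Σ w_i β_i = 0.22×0.5889 + 0.09×0.9792 + 0.37×0.4929 + 0.20×0.4549 + 0.12×0.4886 = 0.5497
E(R_P) = R_f + β_P × MRP = 5.38% + 0.5497 × 6.70% = 9.06%

9.06%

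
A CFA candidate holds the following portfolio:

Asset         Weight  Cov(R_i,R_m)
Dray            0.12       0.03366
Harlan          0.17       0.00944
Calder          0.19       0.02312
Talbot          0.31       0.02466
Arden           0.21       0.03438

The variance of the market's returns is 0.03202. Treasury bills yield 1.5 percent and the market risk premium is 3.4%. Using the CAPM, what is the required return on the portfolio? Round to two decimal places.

β_Dray = 0.03366 / 0.03202 = 1.0512
β_Harlan = 0.00944 / 0.03202 = 0.2948
β_Calder = 0.02312 / 0.03202 = 0.7220
β_Talbot = 0.02466 / 0.03202 = 0.7701
β_Arden = 0.03438 / 0.03202 = 1.0737
β_P = Σ w_i β_i = 0.12×1.0512 + 0.17×0.2948 + 0.19×0.7220 + 0.31×0.7701 + 0.21×1.0737 = 0.7776
E(R_P) = R_f + β_P × MRP = 1.5% + 0.7776 × 3.4% = 4.14%

4.14%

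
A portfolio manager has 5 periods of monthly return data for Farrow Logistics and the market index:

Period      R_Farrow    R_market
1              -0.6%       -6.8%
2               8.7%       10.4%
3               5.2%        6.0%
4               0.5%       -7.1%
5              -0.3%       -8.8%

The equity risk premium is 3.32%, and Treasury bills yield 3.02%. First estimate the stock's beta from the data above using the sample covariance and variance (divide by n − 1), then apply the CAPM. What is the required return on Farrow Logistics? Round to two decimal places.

4.54%

Mean R_i = (-0.6 + 8.7 + 5.2 + 0.5 − 0.3) / 5 = 2.7000%
Mean R_m = (-6.8 + 10.4 + 6.0 − 7.1 − 8.8) / 5 = -1.2600%
Σ(R_i − R̄_i)(R_m − R̄_m) = 141.8600  ⇒  Cov = 141.8600 / 4 = 35.4650
Σ(R_m − R̄_m)² = 310.3120  ⇒  Var(R_m) = 310.3120 / 4 = 77.5780
β = Cov / Var(R_m) = 35.4650 / 77.5780 = 0.4572
E(R) = R_f + β × MRP = 3.02% + 0.4572 × 3.32% = 4.54%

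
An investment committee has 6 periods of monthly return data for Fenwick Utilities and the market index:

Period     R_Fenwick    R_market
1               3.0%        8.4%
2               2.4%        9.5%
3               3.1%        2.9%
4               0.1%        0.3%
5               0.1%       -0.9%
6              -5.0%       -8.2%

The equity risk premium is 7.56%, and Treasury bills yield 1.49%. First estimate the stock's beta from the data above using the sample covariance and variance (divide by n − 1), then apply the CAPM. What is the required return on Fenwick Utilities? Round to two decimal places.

Mean R_i = (3.0 + 2.4 + 3.1 + 0.1 + 0.1 − 5.0) / 6 = 0.6167%
Mean R_m = (8.4 + 9.5 + 2.9 + 0.3 − 0.9 − 8.2) / 6 = 2.0000%
Σ(R_i − R̄_i)(R_m − R̄_m) = 90.5300  ⇒  Cov = 90.5300 / 5 = 18.1060
Σ(R_m − R̄_m)² = 213.3600  ⇒  Var(R_m) = 213.3600 / 5 = 42.6720
β = Cov / Var(R_m) = 18.1060 / 42.6720 = 0.4243
E(R) = R_f + β × MRP = 1.49% + 0.4243 × 7.56% = 4.70%

4.70%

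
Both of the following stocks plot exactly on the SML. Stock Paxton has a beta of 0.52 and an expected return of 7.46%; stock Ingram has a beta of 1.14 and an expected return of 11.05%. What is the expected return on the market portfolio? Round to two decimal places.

Both satisfy E(R) = R_f + β·MRP, so the slope of the SML is
MRP = (11.05% − 7.46%) / (1.14 − 0.52) = 3.59% / 0.62 = 5.7903%
R_f = E(R_Paxton) − β_Paxton·MRP = 7.46% − 0.52 × 5.7903% = 4.4490%
E(R_m) = R_f + MRP = 4.4490% + 5.7903% = 10.24%

10.24%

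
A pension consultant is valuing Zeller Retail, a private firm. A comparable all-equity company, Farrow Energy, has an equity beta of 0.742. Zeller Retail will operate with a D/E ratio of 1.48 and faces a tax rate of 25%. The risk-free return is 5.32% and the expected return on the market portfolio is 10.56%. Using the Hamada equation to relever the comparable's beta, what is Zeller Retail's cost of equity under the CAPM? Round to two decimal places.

β_L = β_U × [1 + (1 − t)(D/E)] = 0.742 × [1 + (1 − 0.25) × 1.48]
    = 0.742 × [1 + 0.75 × 1.48] = 0.742 × 2.1100 = 1.5656
MRP = 10.56% − 5.32% = 5.24%
E(R) = R_f + β_L × MRP = 5.32% + 1.5656 × 5.24% = 13.52%

13.52%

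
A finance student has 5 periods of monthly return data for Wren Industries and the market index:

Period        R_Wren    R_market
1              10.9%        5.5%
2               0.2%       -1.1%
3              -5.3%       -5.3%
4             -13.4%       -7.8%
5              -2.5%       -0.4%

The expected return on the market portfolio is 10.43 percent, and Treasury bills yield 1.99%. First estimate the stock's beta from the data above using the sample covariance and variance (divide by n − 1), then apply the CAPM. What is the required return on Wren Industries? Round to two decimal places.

16.19%

Mean R_i = (10.9 + 0.2 − 5.3 − 13.4 − 2.5) / 5 = -2.0200%
Mean R_m = (5.5 − 1.1 − 5.3 − 7.8 − 0.4) / 5 = -1.8200%
Σ(R_i − R̄_i)(R_m − R̄_m) = 174.9580  ⇒  Cov = 174.9580 / 4 = 43.7395
Σ(R_m − R̄_m)² = 103.9880  ⇒  Var(R_m) = 103.9880 / 4 = 25.9970
β = Cov / Var(R_m) = 43.7395 / 25.9970 = 1.6825
MRP = 10.43% − 1.99% = 8.44%
E(R) = R_f + β × MRP = 1.99% + 1.6825 × 8.44% = 16.19%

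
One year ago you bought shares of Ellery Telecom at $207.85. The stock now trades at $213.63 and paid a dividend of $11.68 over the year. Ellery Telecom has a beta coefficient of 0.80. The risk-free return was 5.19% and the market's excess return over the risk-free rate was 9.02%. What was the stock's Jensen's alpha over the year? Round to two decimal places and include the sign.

-4.01%

Realised HPR = (P1 + D1 − P0) / P0 = (213.63 + 11.68 − 207.85) / 207.85 = 17.46 / 207.85 = 8.4003%
CAPM required = R_f + β·MRP = 5.19% + 0.80 × 9.02% = 12.4060%
α = realised − required = 8.4003% − 12.4060% = -4.01%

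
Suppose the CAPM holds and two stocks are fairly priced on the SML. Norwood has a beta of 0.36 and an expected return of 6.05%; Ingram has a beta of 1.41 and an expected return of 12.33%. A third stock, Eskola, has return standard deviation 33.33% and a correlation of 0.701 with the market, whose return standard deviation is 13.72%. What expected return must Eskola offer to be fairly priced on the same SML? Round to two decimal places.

14.08%

MRP = (12.33% − 6.05%) / (1.41 − 0.36) = 5.9810%
R_f = 6.05% − 0.36 × 5.9810% = 3.8968%
β_Eskola = ρ·σ_i/σ_m = 0.701 × 33.33 / 13.72 = 1.7029
E(R_Eskola) = R_f + β × MRP = 3.8968% + 1.7029 × 5.9810% = 14.08%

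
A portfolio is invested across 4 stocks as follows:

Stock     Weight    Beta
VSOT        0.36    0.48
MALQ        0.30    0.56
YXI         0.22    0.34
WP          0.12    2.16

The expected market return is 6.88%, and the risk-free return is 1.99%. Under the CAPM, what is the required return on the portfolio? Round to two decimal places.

β_P = Σ w_i β_i = 0.36×0.48 + 0.30×0.56 + 0.22×0.34 + 0.12×2.16 = 0.6748
MRP = 6.88% − 1.99% = 4.89%
E(R_P) = R_f + β_P × MRP = 1.99% + 0.6748 × 4.89% = 5.29%

5.29%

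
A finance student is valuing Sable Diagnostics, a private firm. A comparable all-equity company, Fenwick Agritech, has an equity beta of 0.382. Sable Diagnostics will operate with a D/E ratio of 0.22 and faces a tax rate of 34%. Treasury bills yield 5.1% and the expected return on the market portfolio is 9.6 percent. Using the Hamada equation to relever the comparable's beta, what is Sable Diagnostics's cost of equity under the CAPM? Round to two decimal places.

7.07%

β_L = β_U × [1 + (1 − t)(D/E)] = 0.382 × [1 + (1 − 0.34) × 0.22]
    = 0.382 × [1 + 0.66 × 0.22] = 0.382 × 1.1452 = 0.4375
MRP = 9.6% − 5.1% = 4.50%
E(R) = R_f + β_L × MRP = 5.1% + 0.4375 × 4.5% = 7.07%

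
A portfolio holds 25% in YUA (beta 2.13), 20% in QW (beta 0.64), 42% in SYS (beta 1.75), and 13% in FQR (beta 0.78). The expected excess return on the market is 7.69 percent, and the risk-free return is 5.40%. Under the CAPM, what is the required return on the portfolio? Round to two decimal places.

16.91%

β_P = Σ w_i β_i = 0.25×2.13 + 0.20×0.64 + 0.42×1.75 + 0.13×0.78 = 1.4969
E(R_P) = R_f + β_P × MRP = 5.40% + 1.4969 × 7.69% = 16.91%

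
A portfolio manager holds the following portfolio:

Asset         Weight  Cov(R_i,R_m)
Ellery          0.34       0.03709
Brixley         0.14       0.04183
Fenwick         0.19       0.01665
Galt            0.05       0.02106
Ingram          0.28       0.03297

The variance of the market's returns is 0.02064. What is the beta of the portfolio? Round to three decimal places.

β_Ellery = 0.03709 / 0.02064 = 1.7970
β_Brixley = 0.04183 / 0.02064 = 2.0266
β_Fenwick = 0.01665 / 0.02064 = 0.8067
β_Galt = 0.02106 / 0.02064 = 1.0203
β_Ingram = 0.03297 / 0.02064 = 1.5974
β_P = Σ w_i β_i = 0.34×1.7970 + 0.14×2.0266 + 0.19×0.8067 + 0.05×1.0203 + 0.28×1.5974 = 1.5463

1.546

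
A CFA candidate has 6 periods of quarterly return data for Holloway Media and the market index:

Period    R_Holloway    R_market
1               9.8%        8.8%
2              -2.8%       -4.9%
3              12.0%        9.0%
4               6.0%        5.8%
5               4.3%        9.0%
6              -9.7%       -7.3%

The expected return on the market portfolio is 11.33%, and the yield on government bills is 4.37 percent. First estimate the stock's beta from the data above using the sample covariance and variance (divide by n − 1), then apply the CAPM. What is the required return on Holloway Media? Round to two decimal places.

Mean R_i = (9.8 − 2.8 + 12.0 + 6.0 + 4.3 − 9.7) / 6 = 3.2667%
Mean R_m = (8.8 − 4.9 + 9.0 + 5.8 + 9.0 − 7.3) / 6 = 3.4000%
Σ(R_i − R̄_i)(R_m − R̄_m) = 285.6300  ⇒  Cov = 285.6300 / 5 = 57.1260
Σ(R_m − R̄_m)² = 281.0200  ⇒  Var(R_m) = 281.0200 / 5 = 56.2040
β = Cov / Var(R_m) = 57.1260 / 56.2040 = 1.0164
MRP = 11.33% − 4.37% = 6.96%
E(R) = R_f + β × MRP = 4.37% + 1.0164 × 6.96% = 11.44%

11.44%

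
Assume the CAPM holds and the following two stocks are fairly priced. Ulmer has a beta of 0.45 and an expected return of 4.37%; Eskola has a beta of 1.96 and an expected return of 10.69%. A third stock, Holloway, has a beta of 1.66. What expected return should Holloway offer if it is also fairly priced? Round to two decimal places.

9.43%

MRP (SML slope) = (10.69% − 4.37%) / (1.96 − 0.45) = 6.32% / 1.51 = 4.1854%
R_f (intercept) = 4.37% − 0.45 × 4.1854% = 2.4866%
E(R_Holloway) = R_f + β × MRP = 2.4866% + 1.66 × 4.1854% = 9.43%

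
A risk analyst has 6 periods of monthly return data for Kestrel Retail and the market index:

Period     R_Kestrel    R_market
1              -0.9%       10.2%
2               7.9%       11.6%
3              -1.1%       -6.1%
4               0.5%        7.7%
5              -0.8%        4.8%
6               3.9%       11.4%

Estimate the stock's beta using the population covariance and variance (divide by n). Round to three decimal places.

Mean R_i = (-0.9 + 7.9 − 1.1 + 0.5 − 0.8 + 3.9) / 6 = 1.5833%
Mean R_m = (10.2 + 11.6 − 6.1 + 7.7 + 4.8 + 11.4) / 6 = 6.6000%
Σ(R_i − R̄_i)(R_m − R̄_m) = 70.9400  ⇒  Cov = 70.9400 / 6 = 11.8233
Σ(R_m − R̄_m)² = 226.7400  ⇒  Var(R_m) = 226.7400 / 6 = 37.7900
β = Cov / Var(R_m) = 11.8233 / 37.7900 = 0.3129

0.313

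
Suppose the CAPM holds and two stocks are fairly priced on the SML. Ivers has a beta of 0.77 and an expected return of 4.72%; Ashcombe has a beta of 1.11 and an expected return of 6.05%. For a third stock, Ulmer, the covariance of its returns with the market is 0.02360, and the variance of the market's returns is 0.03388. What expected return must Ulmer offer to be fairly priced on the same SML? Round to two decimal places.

MRP = (6.05% − 4.72%) / (1.11 − 0.77) = 3.9118%
R_f = 4.72% − 0.77 × 3.9118% = 1.7079%
β_Ulmer = Cov / Var(R_m) = 0.02360 / 0.03388 = 0.6966
E(R_Ulmer) = R_f + β × MRP = 1.7079% + 0.6966 × 3.9118% = 4.43%

4.43%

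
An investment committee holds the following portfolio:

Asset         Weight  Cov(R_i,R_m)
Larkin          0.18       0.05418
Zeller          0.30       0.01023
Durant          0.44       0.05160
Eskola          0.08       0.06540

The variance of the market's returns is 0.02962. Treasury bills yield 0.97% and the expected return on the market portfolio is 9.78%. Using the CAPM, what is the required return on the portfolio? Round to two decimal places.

13.09%

β_Larkin = 0.05418 / 0.02962 = 1.8292
β_Zeller = 0.01023 / 0.02962 = 0.3454
β_Durant = 0.05160 / 0.02962 = 1.7421
β_Eskola = 0.06540 / 0.02962 = 2.2080
β_P = Σ w_i β_i = 0.18×1.8292 + 0.30×0.3454 + 0.44×1.7421 + 0.08×2.2080 = 1.3760
MRP = 9.78% − 0.97% = 8.81%
E(R_P) = R_f + β_P × MRP = 0.97% + 1.3760 × 8.81% = 13.09%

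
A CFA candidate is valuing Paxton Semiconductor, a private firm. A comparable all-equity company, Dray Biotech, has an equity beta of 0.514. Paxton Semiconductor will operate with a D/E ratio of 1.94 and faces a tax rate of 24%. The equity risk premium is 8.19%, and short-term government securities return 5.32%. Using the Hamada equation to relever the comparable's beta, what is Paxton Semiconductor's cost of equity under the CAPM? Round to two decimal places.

β_L = β_U × [1 + (1 − t)(D/E)] = 0.514 × [1 + (1 − 0.24) × 1.94]
    = 0.514 × [1 + 0.76 × 1.94] = 0.514 × 2.4744 = 1.2718
E(R) = R_f + β_L × MRP = 5.32% + 1.2718 × 8.19% = 15.74%

15.74%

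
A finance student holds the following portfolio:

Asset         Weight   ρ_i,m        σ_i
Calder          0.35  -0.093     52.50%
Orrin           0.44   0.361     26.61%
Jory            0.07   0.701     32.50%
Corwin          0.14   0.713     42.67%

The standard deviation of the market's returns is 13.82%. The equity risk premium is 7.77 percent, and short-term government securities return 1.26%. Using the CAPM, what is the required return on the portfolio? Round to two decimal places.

β_Calder = -0.093 × 52.50% / 13.82% = -0.3533
β_Orrin = 0.361 × 26.61% / 13.82% = 0.6951
β_Jory = 0.701 × 32.50% / 13.82% = 1.6485
β_Corwin = 0.713 × 42.67% / 13.82% = 2.2014
β_P = Σ w_i β_i = 0.35×-0.3533 + 0.44×0.6951 + 0.07×1.6485 + 0.14×2.2014 = 0.6058
E(R_P) = R_f + β_P × MRP = 1.26% + 0.6058 × 7.77% = 5.97%

5.97%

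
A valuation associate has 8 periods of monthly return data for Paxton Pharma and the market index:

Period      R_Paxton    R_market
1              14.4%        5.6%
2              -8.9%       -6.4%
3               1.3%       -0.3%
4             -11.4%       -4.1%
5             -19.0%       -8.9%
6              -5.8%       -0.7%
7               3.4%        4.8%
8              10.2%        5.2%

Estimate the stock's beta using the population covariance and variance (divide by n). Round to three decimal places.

1.929

Mean R_i = (14.4 − 8.9 + 1.3 − 11.4 − 19.0 − 5.8 + 3.4 + 10.2) / 8 = -1.9750%
Mean R_m = (5.6 − 6.4 − 0.3 − 4.1 − 8.9 − 0.7 + 4.8 + 5.2) / 8 = -0.6000%
Σ(R_i − R̄_i)(R_m − R̄_m) = 416.9900  ⇒  Cov = 416.9900 / 8 = 52.1238
Σ(R_m − R̄_m)² = 216.1200  ⇒  Var(R_m) = 216.1200 / 8 = 27.0150
β = Cov / Var(R_m) = 52.1238 / 27.0150 = 1.9294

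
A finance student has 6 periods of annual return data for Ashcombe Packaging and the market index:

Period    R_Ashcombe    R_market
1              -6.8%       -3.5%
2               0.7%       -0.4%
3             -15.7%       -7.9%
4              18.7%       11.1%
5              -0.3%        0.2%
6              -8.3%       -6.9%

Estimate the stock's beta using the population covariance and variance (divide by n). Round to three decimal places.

1.682

Mean R_i = (-6.8 + 0.7 − 15.7 + 18.7 − 0.3 − 8.3) / 6 = -1.9500%
Mean R_m = (-3.5 − 0.4 − 7.9 + 11.1 + 0.2 − 6.9) / 6 = -1.2333%
Σ(R_i − R̄_i)(R_m − R̄_m) = 397.9000  ⇒  Cov = 397.9000 / 6 = 66.3167
Σ(R_m − R̄_m)² = 236.5533  ⇒  Var(R_m) = 236.5533 / 6 = 39.4256
β = Cov / Var(R_m) = 66.3167 / 39.4256 = 1.6821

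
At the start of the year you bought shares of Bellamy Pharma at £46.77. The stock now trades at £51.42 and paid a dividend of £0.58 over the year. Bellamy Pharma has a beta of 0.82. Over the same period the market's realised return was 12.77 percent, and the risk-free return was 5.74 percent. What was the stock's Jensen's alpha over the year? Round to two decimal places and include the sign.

Realised HPR = (P1 + D1 − P0) / P0 = (51.42 + 0.58 − 46.77) / 46.77 = 5.23 / 46.77 = 11.1824%
MRP = 12.77% − 5.74% = 7.03%
CAPM required = R_f + β·MRP = 5.74% + 0.82 × 7.03% = 11.5046%
α = realised − required = 11.1824% − 11.5046% = -0.32%

-0.32%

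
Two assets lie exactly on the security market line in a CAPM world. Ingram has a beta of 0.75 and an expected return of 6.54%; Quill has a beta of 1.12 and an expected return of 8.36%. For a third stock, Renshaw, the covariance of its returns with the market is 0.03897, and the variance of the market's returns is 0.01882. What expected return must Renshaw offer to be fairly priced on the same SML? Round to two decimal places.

MRP = (8.36% − 6.54%) / (1.12 − 0.75) = 4.9189%
R_f = 6.54% − 0.75 × 4.9189% = 2.8508%
β_Renshaw = Cov / Var(R_m) = 0.03897 / 0.01882 = 2.0707
E(R_Renshaw) = R_f + β × MRP = 2.8508% + 2.0707 × 4.9189% = 13.04%

13.04%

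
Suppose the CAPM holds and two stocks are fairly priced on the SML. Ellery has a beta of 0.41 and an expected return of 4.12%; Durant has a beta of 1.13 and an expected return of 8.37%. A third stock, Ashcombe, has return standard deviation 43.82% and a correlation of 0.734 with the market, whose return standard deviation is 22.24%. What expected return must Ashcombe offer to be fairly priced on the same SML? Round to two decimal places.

10.24%

MRP = (8.37% − 4.12%) / (1.13 − 0.41) = 5.9028%
R_f = 4.12% − 0.41 × 5.9028% = 1.6999%
β_Ashcombe = ρ·σ_i/σ_m = 0.734 × 43.82 / 22.24 = 1.4462
E(R_Ashcombe) = R_f + β × MRP = 1.6999% + 1.4462 × 5.9028% = 10.24%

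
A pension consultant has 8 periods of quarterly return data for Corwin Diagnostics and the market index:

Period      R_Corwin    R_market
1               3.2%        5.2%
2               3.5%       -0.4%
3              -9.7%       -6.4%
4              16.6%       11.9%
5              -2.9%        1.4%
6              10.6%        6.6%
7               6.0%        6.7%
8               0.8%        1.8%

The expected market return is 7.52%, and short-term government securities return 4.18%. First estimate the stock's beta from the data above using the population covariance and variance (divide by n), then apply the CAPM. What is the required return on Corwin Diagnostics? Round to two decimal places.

8.69%

Mean R_i = (3.2 + 3.5 − 9.7 + 16.6 − 2.9 + 10.6 + 6.0 + 0.8) / 8 = 3.5125%
Mean R_m = (5.2 − 0.4 − 6.4 + 11.9 + 1.4 + 6.6 + 6.7 + 1.8) / 8 = 3.3500%
Σ(R_i − R̄_i)(R_m − R̄_m) = 288.2650  ⇒  Cov = 288.2650 / 8 = 36.0331
Σ(R_m − R̄_m)² = 213.6400  ⇒  Var(R_m) = 213.6400 / 8 = 26.7050
β = Cov / Var(R_m) = 36.0331 / 26.7050 = 1.3493
MRP = 7.52% − 4.18% = 3.34%
E(R) = R_f + β × MRP = 4.18% + 1.3493 × 3.34% = 8.69%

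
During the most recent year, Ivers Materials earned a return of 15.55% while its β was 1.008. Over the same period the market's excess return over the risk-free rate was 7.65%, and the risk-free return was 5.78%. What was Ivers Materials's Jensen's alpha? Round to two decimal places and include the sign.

CAPM benchmark = R_f + β(R_m − R_f) = 5.78% + 1.008 × 7.65% = 13.49120%
α = actual − benchmark = 15.55% − 13.49120% = +2.06%

+2.06%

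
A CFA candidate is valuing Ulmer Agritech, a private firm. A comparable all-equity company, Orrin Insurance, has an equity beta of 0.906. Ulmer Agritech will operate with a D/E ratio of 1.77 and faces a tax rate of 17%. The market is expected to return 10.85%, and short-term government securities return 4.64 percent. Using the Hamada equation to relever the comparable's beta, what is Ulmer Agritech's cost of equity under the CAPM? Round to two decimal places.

β_L = β_U × [1 + (1 − t)(D/E)] = 0.906 × [1 + (1 − 0.17) × 1.77]
    = 0.906 × [1 + 0.83 × 1.77] = 0.906 × 2.4691 = 2.2370
MRP = 10.85% − 4.64% = 6.21%
E(R) = R_f + β_L × MRP = 4.64% + 2.2370 × 6.21% = 18.53%

18.53%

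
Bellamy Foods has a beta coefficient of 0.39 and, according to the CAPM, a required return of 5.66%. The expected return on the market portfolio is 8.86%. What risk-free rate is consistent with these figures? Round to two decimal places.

E(R) = R_f + β(E(R_m) − R_f) = R_f(1 − β) + β·E(R_m)
5.66% = R_f × (1 − 0.39) + 0.39 × 8.86%
5.66% = R_f × 0.61 + 3.4554%
R_f = (5.66% − 3.4554%) / 0.61 = 3.61%

3.61%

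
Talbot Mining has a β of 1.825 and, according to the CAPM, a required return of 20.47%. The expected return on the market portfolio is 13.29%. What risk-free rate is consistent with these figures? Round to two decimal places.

4.59%

E(R) = R_f + β(E(R_m) − R_f) = R_f(1 − β) + β·E(R_m)
20.47% = R_f × (1 − 1.825) + 1.825 × 13.29%
20.47% = R_f × -0.825 + 24.25425%
R_f = (20.47% − 24.25425%) / -0.825 = 4.59%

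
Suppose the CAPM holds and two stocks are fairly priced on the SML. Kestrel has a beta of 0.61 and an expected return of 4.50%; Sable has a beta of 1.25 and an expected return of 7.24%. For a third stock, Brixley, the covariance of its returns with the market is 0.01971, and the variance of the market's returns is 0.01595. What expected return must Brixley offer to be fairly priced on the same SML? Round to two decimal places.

7.18%

MRP = (7.24% − 4.50%) / (1.25 − 0.61) = 4.2813%
R_f = 4.50% − 0.61 × 4.2813% = 1.8884%
β_Brixley = Cov / Var(R_m) = 0.01971 / 0.01595 = 1.2357
E(R_Brixley) = R_f + β × MRP = 1.8884% + 1.2357 × 4.2813% = 7.18%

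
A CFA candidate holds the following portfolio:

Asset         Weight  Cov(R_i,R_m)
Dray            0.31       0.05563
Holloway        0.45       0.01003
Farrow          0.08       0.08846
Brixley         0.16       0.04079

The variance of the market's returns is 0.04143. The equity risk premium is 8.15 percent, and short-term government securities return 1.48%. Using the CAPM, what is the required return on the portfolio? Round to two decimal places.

8.44%

β_Dray = 0.05563 / 0.04143 = 1.3427
β_Holloway = 0.01003 / 0.04143 = 0.2421
β_Farrow = 0.08846 / 0.04143 = 2.1352
β_Brixley = 0.04079 / 0.04143 = 0.9846
β_P = Σ w_i β_i = 0.31×1.3427 + 0.45×0.2421 + 0.08×2.1352 + 0.16×0.9846 = 0.8535
E(R_P) = R_f + β_P × MRP = 1.48% + 0.8535 × 8.15% = 8.44%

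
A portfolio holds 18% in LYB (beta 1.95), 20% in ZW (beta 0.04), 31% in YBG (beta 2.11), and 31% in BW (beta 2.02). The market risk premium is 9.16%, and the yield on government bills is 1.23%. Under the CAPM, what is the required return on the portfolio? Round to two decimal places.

16.25%

β_P = Σ w_i β_i = 0.18×1.95 + 0.20×0.04 + 0.31×2.11 + 0.31×2.02 = 1.6393
E(R_P) = R_f + β_P × MRP = 1.23% + 1.6393 × 9.16% = 16.25%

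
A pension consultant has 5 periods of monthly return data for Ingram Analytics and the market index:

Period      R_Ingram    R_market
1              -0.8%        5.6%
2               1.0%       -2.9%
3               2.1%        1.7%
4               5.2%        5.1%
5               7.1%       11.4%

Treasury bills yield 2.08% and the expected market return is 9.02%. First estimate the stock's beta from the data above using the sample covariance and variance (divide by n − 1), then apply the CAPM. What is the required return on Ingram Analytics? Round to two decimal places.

4.74%

Mean R_i = (-0.8 + 1.0 + 2.1 + 5.2 + 7.1) / 5 = 2.9200%
Mean R_m = (5.6 − 2.9 + 1.7 + 5.1 + 11.4) / 5 = 4.1800%
Σ(R_i − R̄_i)(R_m − R̄_m) = 42.6220  ⇒  Cov = 42.6220 / 4 = 10.6555
Σ(R_m − R̄_m)² = 111.2680  ⇒  Var(R_m) = 111.2680 / 4 = 27.8170
β = Cov / Var(R_m) = 10.6555 / 27.8170 = 0.3831
MRP = 9.02% − 2.08% = 6.94%
E(R) = R_f + β × MRP = 2.08% + 0.3831 × 6.94% = 4.74%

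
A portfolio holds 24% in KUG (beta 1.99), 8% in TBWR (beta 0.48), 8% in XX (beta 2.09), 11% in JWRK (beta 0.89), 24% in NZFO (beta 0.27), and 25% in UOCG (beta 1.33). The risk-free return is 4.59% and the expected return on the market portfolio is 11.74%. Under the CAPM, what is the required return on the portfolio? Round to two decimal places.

β_P = Σ w_i β_i = 0.24×1.99 + 0.08×0.48 + 0.08×2.09 + 0.11×0.89 + 0.24×0.27 + 0.25×1.33 = 1.1784
MRP = 11.74% − 4.59% = 7.15%
E(R_P) = R_f + β_P × MRP = 4.59% + 1.1784 × 7.15% = 13.02%

13.02%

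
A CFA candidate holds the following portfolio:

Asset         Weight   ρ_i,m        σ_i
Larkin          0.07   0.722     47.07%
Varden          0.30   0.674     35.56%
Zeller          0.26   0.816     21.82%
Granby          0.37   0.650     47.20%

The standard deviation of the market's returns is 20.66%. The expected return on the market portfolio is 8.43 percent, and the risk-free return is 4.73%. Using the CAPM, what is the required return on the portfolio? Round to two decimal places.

9.31%

β_Larkin = 0.722 × 47.07% / 20.66% = 1.6449
β_Varden = 0.674 × 35.56% / 20.66% = 1.1601
β_Zeller = 0.816 × 21.82% / 20.66% = 0.8618
β_Granby = 0.650 × 47.20% / 20.66% = 1.4850
β_P = Σ w_i β_i = 0.07×1.6449 + 0.30×1.1601 + 0.26×0.8618 + 0.37×1.4850 = 1.2367
MRP = 8.43% − 4.73% = 3.70%
E(R_P) = R_f + β_P × MRP = 4.73% + 1.2367 × 3.70% = 9.31%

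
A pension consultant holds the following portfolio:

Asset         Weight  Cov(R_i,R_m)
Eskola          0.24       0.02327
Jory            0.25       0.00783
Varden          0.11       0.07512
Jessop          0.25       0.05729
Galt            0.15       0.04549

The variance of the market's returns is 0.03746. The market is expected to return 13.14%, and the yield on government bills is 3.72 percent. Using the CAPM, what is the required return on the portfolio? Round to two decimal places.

β_Eskola = 0.02327 / 0.03746 = 0.6212
β_Jory = 0.00783 / 0.03746 = 0.2090
β_Varden = 0.07512 / 0.03746 = 2.0053
β_Jessop = 0.05729 / 0.03746 = 1.5294
β_Galt = 0.04549 / 0.03746 = 1.2144
β_P = Σ w_i β_i = 0.24×0.6212 + 0.25×0.2090 + 0.11×2.0053 + 0.25×1.5294 + 0.15×1.2144 = 0.9864
MRP = 13.14% − 3.72% = 9.42%
E(R_P) = R_f + β_P × MRP = 3.72% + 0.9864 × 9.42% = 13.01%

13.01%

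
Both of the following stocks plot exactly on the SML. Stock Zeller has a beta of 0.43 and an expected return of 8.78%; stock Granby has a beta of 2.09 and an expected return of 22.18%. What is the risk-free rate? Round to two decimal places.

Both satisfy E(R) = R_f + β·MRP, so the slope of the SML is
MRP = (22.18% − 8.78%) / (2.09 − 0.43) = 13.40% / 1.66 = 8.0723%
R_f = E(R_Zeller) − β_Zeller·MRP = 8.78% − 0.43 × 8.0723% = 5.3089%

5.31%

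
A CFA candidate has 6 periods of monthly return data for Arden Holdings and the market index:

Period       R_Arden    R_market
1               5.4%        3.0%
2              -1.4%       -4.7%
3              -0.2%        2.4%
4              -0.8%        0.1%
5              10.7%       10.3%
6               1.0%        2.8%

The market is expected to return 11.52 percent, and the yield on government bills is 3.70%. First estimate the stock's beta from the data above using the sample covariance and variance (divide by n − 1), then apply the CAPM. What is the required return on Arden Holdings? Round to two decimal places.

Mean R_i = (5.4 − 1.4 − 0.2 − 0.8 + 10.7 + 1.0) / 6 = 2.4500%
Mean R_m = (3.0 − 4.7 + 2.4 + 0.1 + 10.3 + 2.8) / 6 = 2.3167%
Σ(R_i − R̄_i)(R_m − R̄_m) = 101.1750  ⇒  Cov = 101.1750 / 5 = 20.2350
Σ(R_m − R̄_m)² = 118.5883  ⇒  Var(R_m) = 118.5883 / 5 = 23.7177
β = Cov / Var(R_m) = 20.2350 / 23.7177 = 0.8532
MRP = 11.52% − 3.70% = 7.82%
E(R) = R_f + β × MRP = 3.70% + 0.8532 × 7.82% = 10.37%

10.37%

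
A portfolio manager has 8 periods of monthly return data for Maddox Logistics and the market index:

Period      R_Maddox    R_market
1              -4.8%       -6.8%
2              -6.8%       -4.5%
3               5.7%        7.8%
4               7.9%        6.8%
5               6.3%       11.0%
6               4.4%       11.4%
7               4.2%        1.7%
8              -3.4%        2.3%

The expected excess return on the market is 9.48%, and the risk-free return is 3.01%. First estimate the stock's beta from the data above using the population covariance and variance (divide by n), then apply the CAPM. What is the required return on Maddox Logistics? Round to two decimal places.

9.77%

Mean R_i = (-4.8 − 6.8 + 5.7 + 7.9 + 6.3 + 4.4 + 4.2 − 3.4) / 8 = 1.6875%
Mean R_m = (-6.8 − 4.5 + 7.8 + 6.8 + 11.0 + 11.4 + 1.7 + 2.3) / 8 = 3.7125%
Σ(R_i − R̄_i)(R_m − R̄_m) = 230.0813  ⇒  Cov = 230.0813 / 8 = 28.7602
Σ(R_m − R̄_m)² = 322.4488  ⇒  Var(R_m) = 322.4488 / 8 = 40.3061
β = Cov / Var(R_m) = 28.7602 / 40.3061 = 0.7135
E(R) = R_f + β × MRP = 3.01% + 0.7135 × 9.48% = 9.77%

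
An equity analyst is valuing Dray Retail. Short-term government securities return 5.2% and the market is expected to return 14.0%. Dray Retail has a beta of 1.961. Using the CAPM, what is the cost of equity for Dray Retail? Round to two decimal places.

22.46%

Market risk premium = E(R_m) − R_f = 14.0% − 5.2% = 8.80%
E(R) = R_f + β × MRP = 5.2% + 1.961 × 8.8% = 22.46%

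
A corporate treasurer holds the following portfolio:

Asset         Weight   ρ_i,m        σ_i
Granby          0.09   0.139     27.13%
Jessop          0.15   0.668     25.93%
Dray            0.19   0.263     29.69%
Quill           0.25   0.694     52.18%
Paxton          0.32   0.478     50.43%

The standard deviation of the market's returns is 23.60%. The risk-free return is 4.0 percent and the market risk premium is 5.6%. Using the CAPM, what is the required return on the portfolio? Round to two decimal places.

9.03%

β_Granby = 0.139 × 27.13% / 23.60% = 0.1598
β_Jessop = 0.668 × 25.93% / 23.60% = 0.7340
β_Dray = 0.263 × 29.69% / 23.60% = 0.3309
β_Quill = 0.694 × 52.18% / 23.60% = 1.5344
β_Paxton = 0.478 × 50.43% / 23.60% = 1.0214
β_P = Σ w_i β_i = 0.09×0.1598 + 0.15×0.7340 + 0.19×0.3309 + 0.25×1.5344 + 0.32×1.0214 = 0.8978
E(R_P) = R_f + β_P × MRP = 4.0% + 0.8978 × 5.6% = 9.03%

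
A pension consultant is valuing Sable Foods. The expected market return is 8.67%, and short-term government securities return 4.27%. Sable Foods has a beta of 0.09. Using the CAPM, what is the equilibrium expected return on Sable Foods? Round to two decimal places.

Market risk premium = E(R_m) − R_f = 8.67% − 4.27% = 4.40%
E(R) = R_f + β × MRP = 4.27% + 0.09 × 4.40% = 4.67%

4.67%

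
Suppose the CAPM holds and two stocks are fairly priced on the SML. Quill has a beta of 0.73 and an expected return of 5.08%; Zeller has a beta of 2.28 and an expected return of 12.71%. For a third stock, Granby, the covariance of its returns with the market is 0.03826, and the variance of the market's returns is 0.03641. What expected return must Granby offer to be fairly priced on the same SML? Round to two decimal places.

MRP = (12.71% − 5.08%) / (2.28 − 0.73) = 4.9226%
R_f = 5.08% − 0.73 × 4.9226% = 1.4865%
β_Granby = Cov / Var(R_m) = 0.03826 / 0.03641 = 1.0508
E(R_Granby) = R_f + β × MRP = 1.4865% + 1.0508 × 4.9226% = 6.66%

6.66%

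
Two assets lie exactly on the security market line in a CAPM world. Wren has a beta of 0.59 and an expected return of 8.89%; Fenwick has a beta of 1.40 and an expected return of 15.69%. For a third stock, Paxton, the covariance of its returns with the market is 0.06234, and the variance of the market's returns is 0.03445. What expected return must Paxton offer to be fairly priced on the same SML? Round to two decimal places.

19.13%

MRP = (15.69% − 8.89%) / (1.40 − 0.59) = 8.3951%
R_f = 8.89% − 0.59 × 8.3951% = 3.9369%
β_Paxton = Cov / Var(R_m) = 0.06234 / 0.03445 = 1.8096
E(R_Paxton) = R_f + β × MRP = 3.9369% + 1.8096 × 8.3951% = 19.13%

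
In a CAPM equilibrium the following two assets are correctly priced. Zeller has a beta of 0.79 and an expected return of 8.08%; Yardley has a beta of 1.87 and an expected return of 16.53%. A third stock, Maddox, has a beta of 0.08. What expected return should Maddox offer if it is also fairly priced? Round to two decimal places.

2.52%

MRP (SML slope) = (16.53% − 8.08%) / (1.87 − 0.79) = 8.45% / 1.08 = 7.8241%
R_f (intercept) = 8.08% − 0.79 × 7.8241% = 1.8990%
E(R_Maddox) = R_f + β × MRP = 1.8990% + 0.08 × 7.8241% = 2.52%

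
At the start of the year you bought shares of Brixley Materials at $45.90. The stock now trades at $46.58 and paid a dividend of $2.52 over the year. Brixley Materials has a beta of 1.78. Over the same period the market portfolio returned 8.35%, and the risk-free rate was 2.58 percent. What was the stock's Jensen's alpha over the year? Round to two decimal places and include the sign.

Realised HPR = (P1 + D1 − P0) / P0 = (46.58 + 2.52 − 45.90) / 45.90 = 3.20 / 45.90 = 6.9717%
MRP = 8.35% − 2.58% = 5.77%
CAPM required = R_f + β·MRP = 2.58% + 1.78 × 5.77% = 12.8506%
α = realised − required = 6.9717% − 12.8506% = -5.88%

-5.88%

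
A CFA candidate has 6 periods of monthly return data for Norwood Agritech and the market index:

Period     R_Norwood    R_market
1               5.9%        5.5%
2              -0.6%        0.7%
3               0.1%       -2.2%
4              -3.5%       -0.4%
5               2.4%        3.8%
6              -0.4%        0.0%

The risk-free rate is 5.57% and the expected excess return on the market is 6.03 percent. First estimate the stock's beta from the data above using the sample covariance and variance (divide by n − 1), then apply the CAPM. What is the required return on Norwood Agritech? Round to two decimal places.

11.08%

Mean R_i = (5.9 − 0.6 + 0.1 − 3.5 + 2.4 − 0.4) / 6 = 0.6500%
Mean R_m = (5.5 + 0.7 − 2.2 − 0.4 + 3.8 + 0.0) / 6 = 1.2333%
Σ(R_i − R̄_i)(R_m − R̄_m) = 37.5200  ⇒  Cov = 37.5200 / 5 = 7.5040
Σ(R_m − R̄_m)² = 41.0533  ⇒  Var(R_m) = 41.0533 / 5 = 8.2107
β = Cov / Var(R_m) = 7.5040 / 8.2107 = 0.9139
E(R) = R_f + β × MRP = 5.57% + 0.9139 × 6.03% = 11.08%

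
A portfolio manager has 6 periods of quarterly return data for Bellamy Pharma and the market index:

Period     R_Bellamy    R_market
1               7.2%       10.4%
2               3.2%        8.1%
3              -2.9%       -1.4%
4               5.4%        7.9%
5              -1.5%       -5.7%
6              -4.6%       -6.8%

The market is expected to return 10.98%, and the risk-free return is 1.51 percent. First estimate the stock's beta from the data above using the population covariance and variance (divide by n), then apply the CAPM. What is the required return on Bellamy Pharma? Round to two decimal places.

Mean R_i = (7.2 + 3.2 − 2.9 + 5.4 − 1.5 − 4.6) / 6 = 1.1333%
Mean R_m = (10.4 + 8.1 − 1.4 + 7.9 − 5.7 − 6.8) / 6 = 2.0833%
Σ(R_i − R̄_i)(R_m − R̄_m) = 173.1833  ⇒  Cov = 173.1833 / 6 = 28.8639
Σ(R_m − R̄_m)² = 290.8283  ⇒  Var(R_m) = 290.8283 / 6 = 48.4714
β = Cov / Var(R_m) = 28.8639 / 48.4714 = 0.5955
MRP = 10.98% − 1.51% = 9.47%
E(R) = R_f + β × MRP = 1.51% + 0.5955 × 9.47% = 7.15%

7.15%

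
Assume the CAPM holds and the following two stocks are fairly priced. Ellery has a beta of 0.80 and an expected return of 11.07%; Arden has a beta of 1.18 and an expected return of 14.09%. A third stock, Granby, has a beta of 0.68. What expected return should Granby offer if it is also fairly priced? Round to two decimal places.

MRP (SML slope) = (14.09% − 11.07%) / (1.18 − 0.80) = 3.02% / 0.38 = 7.9474%
R_f (intercept) = 11.07% − 0.80 × 7.9474% = 4.7121%
E(R_Granby) = R_f + β × MRP = 4.7121% + 0.68 × 7.9474% = 10.12%

10.12%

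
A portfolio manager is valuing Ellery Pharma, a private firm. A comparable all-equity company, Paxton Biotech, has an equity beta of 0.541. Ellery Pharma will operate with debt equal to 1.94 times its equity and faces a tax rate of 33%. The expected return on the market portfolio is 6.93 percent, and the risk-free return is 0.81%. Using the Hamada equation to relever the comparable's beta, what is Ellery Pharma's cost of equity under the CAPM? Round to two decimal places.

8.42%

β_L = β_U × [1 + (1 − t)(D/E)] = 0.541 × [1 + (1 − 0.33) × 1.94]
    = 0.541 × [1 + 0.67 × 1.94] = 0.541 × 2.2998 = 1.2442
MRP = 6.93% − 0.81% = 6.12%
E(R) = R_f + β_L × MRP = 0.81% + 1.2442 × 6.12% = 8.42%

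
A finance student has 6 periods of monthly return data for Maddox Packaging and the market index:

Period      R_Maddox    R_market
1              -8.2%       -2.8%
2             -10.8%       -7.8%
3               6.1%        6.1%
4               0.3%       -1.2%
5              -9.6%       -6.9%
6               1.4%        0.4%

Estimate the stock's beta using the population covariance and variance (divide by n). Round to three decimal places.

1.294

Mean R_i = (-8.2 − 10.8 + 6.1 + 0.3 − 9.6 + 1.4) / 6 = -3.4667%
Mean R_m = (-2.8 − 7.8 + 6.1 − 1.2 − 6.9 + 0.4) / 6 = -2.0333%
Σ(R_i − R̄_i)(R_m − R̄_m) = 168.5567  ⇒  Cov = 168.5567 / 6 = 28.0928
Σ(R_m − R̄_m)² = 130.2933  ⇒  Var(R_m) = 130.2933 / 6 = 21.7156
β = Cov / Var(R_m) = 28.0928 / 21.7156 = 1.2937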